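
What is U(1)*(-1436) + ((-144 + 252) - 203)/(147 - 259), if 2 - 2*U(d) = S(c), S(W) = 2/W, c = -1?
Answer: -321569/112 ≈ -2871.2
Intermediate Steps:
U(d) = 2 (U(d) = 1 - 1/(-1) = 1 - (-1) = 1 - 1/2*(-2) = 1 + 1 = 2)
U(1)*(-1436) + ((-144 + 252) - 203)/(147 - 259) = 2*(-1436) + ((-144 + 252) - 203)/(147 - 259) = -2872 + (108 - 203)/(-112) = -2872 - 95*(-1/112) = -2872 + 95/112 = -321569/112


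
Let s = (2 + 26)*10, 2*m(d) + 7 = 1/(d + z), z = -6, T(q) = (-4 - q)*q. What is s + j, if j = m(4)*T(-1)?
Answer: 1075/4 ≈ 268.75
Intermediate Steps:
T(q) = q*(-4 - q)
m(d) = -7/2 + 1/(2*(-6 + d)) (m(d) = -7/2 + 1/(2*(d - 6)) = -7/2 + 1/(2*(-6 + d)))
j = -45/4 (j = ((43 - 7*4)/(2*(-6 + 4)))*(-1*(-1)*(4 - 1)) = ((½)*(43 - 28)/(-2))*(-1*(-1)*3) = ((½)*(-½)*15)*3 = -15/4*3 = -45/4 ≈ -11.250)
s = 280 (s = 28*10 = 280)
s + j = 280 - 45/4 = 1075/4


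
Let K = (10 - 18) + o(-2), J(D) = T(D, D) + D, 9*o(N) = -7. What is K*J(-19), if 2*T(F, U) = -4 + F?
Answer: 4819/18 ≈ 267.72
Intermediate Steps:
T(F, U) = -2 + F/2 (T(F, U) = (-4 + F)/2 = -2 + F/2)
o(N) = -7/9 (o(N) = (1/9)*(-7) = -7/9)
J(D) = -2 + 3*D/2 (J(D) = (-2 + D/2) + D = -2 + 3*D/2)
K = -79/9 (K = (10 - 18) - 7/9 = -8 - 7/9 = -79/9 ≈ -8.7778)
K*J(-19) = -79*(-2 + (3/2)*(-19))/9 = -79*(-2 - 57/2)/9 = -79/9*(-61/2) = 4819/18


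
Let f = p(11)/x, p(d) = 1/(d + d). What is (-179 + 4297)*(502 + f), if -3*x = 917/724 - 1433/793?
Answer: 2353297729240/1137807 ≈ 2.0683e+6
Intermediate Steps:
p(d) = 1/(2*d)
x = 103437/574132 (x = -(917/724 - 1433/793)/3 = -⅓*(-310311/574132) = 103437/574132 ≈ 0.18016)
f = 287066/1137807 (f = ((½)/11)/(103437/574132) = ((½)*(1/11))*(574132/103437) = (1/22)*(574132/103437) = 287066/1137807 ≈ 0.25230)
(-179 + 4297)*(502 + f) = (-179 + 4297)*(502 + 287066/1137807) = 4118*(571466180/1137807) = 2353297729240/1137807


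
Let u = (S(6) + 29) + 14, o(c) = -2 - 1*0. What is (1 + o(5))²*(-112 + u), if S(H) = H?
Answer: -63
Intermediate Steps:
o(c) = -2 (o(c) = -2 + 0 = -2)
u = 49 (u = (6 + 29) + 14 = 35 + 14 = 49)
(1 + o(5))²*(-112 + u) = (1 - 2)²*(-112 + 49) = (-1)²*(-63) = 1*(-63) = -63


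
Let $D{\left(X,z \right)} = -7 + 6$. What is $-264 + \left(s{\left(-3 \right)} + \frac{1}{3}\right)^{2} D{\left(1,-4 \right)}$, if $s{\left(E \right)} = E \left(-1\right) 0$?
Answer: $- \frac{2377}{9} \approx -264.11$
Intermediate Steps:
$s{\left(E \right)} = 0$ ($s{\left(E \right)} = - E 0 = 0$)
$D{\left(X,z \right)} = -1$
$-264 + \left(s{\left(-3 \right)} + \frac{1}{3}\right)^{2} D{\left(1,-4 \right)} = -264 + \left(0 + \frac{1}{3}\right)^{2} \left(-1\right) = -264 + \left(\frac{1}{3}\right)^{2} \left(-1\right) = -264 + \frac{1}{9} \left(-1\right) = -264 - \frac{1}{9} = - \frac{2377}{9}$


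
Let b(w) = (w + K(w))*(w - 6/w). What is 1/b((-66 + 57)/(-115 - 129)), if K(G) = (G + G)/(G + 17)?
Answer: -247491152/1658892075 ≈ -0.14919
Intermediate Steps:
K(G) = 2*G/(17 + G) (K(G) = (2*G)/(17 + G) = 2*G/(17 + G))
b(w) = (w - 6/w)*(w + 2*w/(17 + w)) (b(w) = (w + 2*w/(17 + w))*(w - 6/w) = (w - 6/w)*(w + 2*w/(17 + w)))
1/b((-66 + 57)/(-115 - 129)) = 1/((-114 + ((-66 + 57)/(-115 - 129))**3 - 6*(-66 + 57)/(-115 - 129) + 19*((-66 + 57)/(-115 - 129))**2)/(17 + (-66 + 57)/(-115 - 129))) = 1/((-114 + (-9/(-244))**3 - (-54)/(-244) + 19*(-9/(-244))**2)/(17 - 9/(-244))) = 1/((-114 + (-9*(-1/244))**3 - (-54)*(-1)/244 + 19*(-9*(-1/244))**2)/(17 - 9*(-1/244))) = 1/((-114 + (9/244)**3 - 6*9/244 + 19*(9/244)**2)/(17 + 9/244)) = 1/((-114 + 729/14526784 - 27/122 + 19*(81/59536))/(4157/244)) = 1/(244*(-114 + 729/14526784 - 27/122 + 1539/59536)/4157) = 1/((244/4157)*(-1658892075/14526784)) = 1/(-1658892075/247491152) = -247491152/1658892075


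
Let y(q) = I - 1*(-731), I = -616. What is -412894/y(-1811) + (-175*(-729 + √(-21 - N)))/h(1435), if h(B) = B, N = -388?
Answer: -16509479/4715 - 5*√367/41 ≈ -3503.8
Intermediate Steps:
y(q) = 115 (y(q) = -616 - 1*(-731) = -616 + 731 = 115)
-412894/y(-1811) + (-175*(-729 + √(-21 - N)))/h(1435) = -412894/115 - 175*(-729 + √(-21 - 1*(-388)))/1435 = -412894*1/115 - 175*(-729 + √(-21 + 388))*(1/1435) = -412894/115 - 175*(-729 + √367)*(1/1435) = -412894/115 + (127575 - 175*√367)*(1/1435) = -412894/115 + (3645/41 - 5*√367/41) = -16509479/4715 - 5*√367/41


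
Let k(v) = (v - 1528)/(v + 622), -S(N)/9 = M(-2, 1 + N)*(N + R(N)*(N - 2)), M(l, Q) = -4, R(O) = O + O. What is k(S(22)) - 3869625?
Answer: -64030669403/16547 ≈ -3.8696e+6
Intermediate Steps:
R(O) = 2*O
S(N) = 36*N + 72*N*(-2 + N) (S(N) = -(-36)*(N + (2*N)*(N - 2)) = -(-36)*(N + (2*N)*(-2 + N)) = -(-36)*(N + 2*N*(-2 + N)) = -9*(-4*N - 8*N*(-2 + N)) = 36*N + 72*N*(-2 + N))
k(v) = (-1528 + v)/(622 + v)
k(S(22)) - 3869625 = (-1528 + 36*22*(-3 + 2*22))/(622 + 36*22*(-3 + 2*22)) - 3869625 = (-1528 + 36*22*(-3 + 44))/(622 + 36*22*(-3 + 44)) - 3869625 = (-1528 + 36*22*41)/(622 + 36*22*41) - 3869625 = (-1528 + 32472)/(622 + 32472) - 3869625 = 30944/33094 - 3869625 = (1/33094)*30944 - 3869625 = 15472/16547 - 3869625 = -64030669403/16547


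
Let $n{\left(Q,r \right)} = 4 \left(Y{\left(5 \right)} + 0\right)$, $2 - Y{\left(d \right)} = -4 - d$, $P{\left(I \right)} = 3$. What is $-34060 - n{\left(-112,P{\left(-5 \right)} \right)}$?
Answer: $-34104$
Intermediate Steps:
$Y{\left(d \right)} = 6 + d$ ($Y{\left(d \right)} = 2 - \left(-4 - d\right) = 2 + \left(4 + d\right) = 6 + d$)
$n{\left(Q,r \right)} = 44$ ($n{\left(Q,r \right)} = 4 \left(\left(6 + 5\right) + 0\right) = 4 \left(11 + 0\right) = 4 \cdot 11 = 44$)
$-34060 - n{\left(-112,P{\left(-5 \right)} \right)} = -34060 - 44 = -34104$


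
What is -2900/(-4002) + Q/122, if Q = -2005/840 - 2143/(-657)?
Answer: 75550747/103238352 ≈ 0.73181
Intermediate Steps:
Q = 32189/36792 (Q = -2005*1/840 - 2143*(-1/657) = -401/168 + 2143/657 = 32189/36792 ≈ 0.87489)
-2900/(-4002) + Q/122 = -2900/(-4002) + (32189/36792)/122 = -2900*(-1/4002) + (32189/36792)*(1/122) = 50/69 + 32189/4488624 = 75550747/103238352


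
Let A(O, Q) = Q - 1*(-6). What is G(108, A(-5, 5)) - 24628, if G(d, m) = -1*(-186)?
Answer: -24442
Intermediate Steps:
A(O, Q) = 6 + Q (A(O, Q) = Q + 6 = 6 + Q)
G(d, m) = 186
G(108, A(-5, 5)) - 24628 = 186 - 24628 = -24442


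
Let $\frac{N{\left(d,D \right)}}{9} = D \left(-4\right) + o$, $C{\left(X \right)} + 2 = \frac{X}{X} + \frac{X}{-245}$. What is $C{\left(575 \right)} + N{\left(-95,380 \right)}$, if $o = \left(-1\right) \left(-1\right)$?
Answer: $- \frac{670043}{49} \approx -13674.0$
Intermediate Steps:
$C{\left(X \right)} = -1 - \frac{X}{245}$ ($C{\left(X \right)} = -2 + \left(\frac{X}{X} + \frac{X}{-245}\right) = -2 + \left(1 + X \left(- \frac{1}{245}\right)\right) = -2 - \left(-1 + \frac{X}{245}\right) = -1 - \frac{X}{245}$)
$o = 1$
$N{\left(d,D \right)} = 9 - 36 D$ ($N{\left(d,D \right)} = 9 \left(D \left(-4\right) + 1\right) = 9 \left(- 4 D + 1\right) = 9 \left(1 - 4 D\right) = 9 - 36 D$)
$C{\left(575 \right)} + N{\left(-95,380 \right)} = \left(-1 - \frac{115}{49}\right) + \left(9 - 13680\right) = - \frac{164}{49} - 13671 = - \frac{670043}{49}$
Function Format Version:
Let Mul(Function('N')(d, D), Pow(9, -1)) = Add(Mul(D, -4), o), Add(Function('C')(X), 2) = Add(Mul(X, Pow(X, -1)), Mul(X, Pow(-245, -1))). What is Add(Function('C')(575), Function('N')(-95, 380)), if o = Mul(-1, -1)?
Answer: Rational(-670043, 49) ≈ -13674.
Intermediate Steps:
Function('C')(X) = Add(-1, Mul(Rational(-1, 245), X)) (Function('C')(X) = Add(-2, Add(Mul(X, Pow(X, -1)), Mul(X, Pow(-245, -1)))) = Add(-2, Add(1, Mul(X, Rational(-1, 245)))) = Add(-2, Add(1, Mul(Rational(-1, 245), X))) = Add(-1, Mul(Rational(-1, 245), X)))
o = 1
Function('N')(d, D) = Add(9, Mul(-36, D)) (Function('N')(d, D) = Mul(9, Add(Mul(D, -4), 1)) = Mul(9, Add(Mul(-4, D), 1)) = Mul(9, Add(1, Mul(-4, D))) = Add(9, Mul(-36, D)))
Add(Function('C')(575), Function('N')(-95, 380)) = Add(Add(-1, Mul(Rational(-1, 245), 575)), Add(9, Mul(-36, 380))) = Add(Add(-1, Rational(-115, 49)), Add(9, -13680)) = Add(Rational(-164, 49), -13671) = Rational(-670043, 49)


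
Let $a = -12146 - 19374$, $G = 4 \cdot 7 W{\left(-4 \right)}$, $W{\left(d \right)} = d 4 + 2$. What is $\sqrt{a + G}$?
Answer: $2 i \sqrt{7978} \approx 178.64 i$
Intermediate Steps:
$W{\left(d \right)} = 2 + 4 d$ ($W{\left(d \right)} = 4 d + 2 = 2 + 4 d$)
$G = -392$ ($G = 4 \cdot 7 \left(2 + 4 \left(-4\right)\right) = 28 \left(2 - 16\right) = 28 \left(-14\right) = -392$)
$a = -31520$ ($a = -12146 - 19374 = -31520$)
$\sqrt{a + G} = \sqrt{-31520 - 392} = \sqrt{-31912} = 2 i \sqrt{7978}$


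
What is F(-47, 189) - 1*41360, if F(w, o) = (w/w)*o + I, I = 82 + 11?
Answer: -41078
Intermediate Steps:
I = 93
F(w, o) = 93 + o (F(w, o) = (w/w)*o + 93 = 1*o + 93 = o + 93 = 93 + o)
F(-47, 189) - 1*41360 = (93 + 189) - 1*41360 = 282 - 41360 = -41078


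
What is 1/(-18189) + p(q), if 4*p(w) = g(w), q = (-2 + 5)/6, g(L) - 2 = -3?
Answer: -18193/72756 ≈ -0.25005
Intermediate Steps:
g(L) = -1 (g(L) = 2 - 3 = -1)
q = ½ (q = (⅙)*3 = ½ ≈ 0.50000)
p(w) = -¼ (p(w) = (¼)*(-1) = -¼)
1/(-18189) + p(q) = 1/(-18189) - ¼ = -1/18189 - ¼ = -18193/72756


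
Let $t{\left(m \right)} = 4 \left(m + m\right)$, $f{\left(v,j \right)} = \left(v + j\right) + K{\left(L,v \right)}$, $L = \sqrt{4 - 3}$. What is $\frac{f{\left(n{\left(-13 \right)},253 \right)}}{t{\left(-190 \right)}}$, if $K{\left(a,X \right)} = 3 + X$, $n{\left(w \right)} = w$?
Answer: $- \frac{23}{152} \approx -0.15132$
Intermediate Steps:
$L = 1$ ($L = \sqrt{1} = 1$)
$f{\left(v,j \right)} = 3 + j + 2 v$ ($f{\left(v,j \right)} = \left(v + j\right) + \left(3 + v\right) = \left(j + v\right) + \left(3 + v\right) = 3 + j + 2 v$)
$t{\left(m \right)} = 8 m$ ($t{\left(m \right)} = 4 \cdot 2 m = 8 m$)
$\frac{f{\left(n{\left(-13 \right)},253 \right)}}{t{\left(-190 \right)}} = \frac{3 + 253 + 2 \left(-13\right)}{8 \left(-190\right)} = \frac{3 + 253 - 26}{-1520} = 230 \left(- \frac{1}{1520}\right) = - \frac{23}{152}$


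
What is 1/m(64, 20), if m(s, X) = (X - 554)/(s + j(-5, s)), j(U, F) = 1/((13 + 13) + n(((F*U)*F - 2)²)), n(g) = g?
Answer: -26848790401/224019594900 ≈ -0.11985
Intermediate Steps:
j(U, F) = 1/(26 + (-2 + U*F²)²) (j(U, F) = 1/((13 + 13) + ((F*U)*F - 2)²) = 1/(26 + (U*F² - 2)²) = 1/(26 + (-2 + U*F²)²))
m(s, X) = (-554 + X)/(s + 1/(26 + (-2 - 5*s²)²)) (m(s, X) = (X - 554)/(s + 1/(26 + (-2 - 5*s²)²)) = (-554 + X)/(s + 1/(26 + (-2 - 5*s²)²)))
1/m(64, 20) = 1/((-554 + 20)*(26 + (2 + 5*64²)²)/(1 + 64*(26 + (2 + 5*64²)²))) = 1/(-534*(26 + (2 + 5*4096)²)/(1 + 64*(26 + (2 + 5*4096)²))) = 1/(-534*(26 + (2 + 20480)²)/(1 + 64*(26 + (2 + 20480)²))) = 1/(-534*(26 + 20482²)/(1 + 64*(26 + 20482²))) = 1/(-534*(26 + 419512324)/(1 + 64*(26 + 419512324))) = 1/(-534*419512350/(1 + 64*419512350)) = 1/(-534*419512350/(1 + 26848790400)) = 1/(-534*419512350/26848790401) = 1/((1/26848790401)*(-534)*419512350) = 1/(-224019594900/26848790401) = -26848790401/224019594900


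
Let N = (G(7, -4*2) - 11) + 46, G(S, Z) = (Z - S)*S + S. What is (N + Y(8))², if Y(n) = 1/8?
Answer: 253009/64 ≈ 3953.3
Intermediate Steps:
Y(n) = ⅛
G(S, Z) = S + S*(Z - S) (G(S, Z) = S*(Z - S) + S = S + S*(Z - S))
N = -63 (N = (7*(1 - 4*2 - 1*7) - 11) + 46 = (7*(1 - 8 - 7) - 11) + 46 = (7*(-14) - 11) + 46 = (-98 - 11) + 46 = -109 + 46 = -63)
(N + Y(8))² = (-63 + ⅛)² = (-503/8)² = 253009/64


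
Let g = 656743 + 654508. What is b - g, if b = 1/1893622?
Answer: -2483013741121/1893622 ≈ -1.3113e+6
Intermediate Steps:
g = 1311251
b = 1/1893622 ≈ 5.2809e-7
b - g = 1/1893622 - 1*1311251 = 1/1893622 - 1311251 = -2483013741121/1893622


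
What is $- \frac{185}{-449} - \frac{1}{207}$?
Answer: $\frac{37846}{92943} \approx 0.4072$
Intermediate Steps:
$- \frac{185}{-449} - \frac{1}{207} = \left(-185\right) \left(- \frac{1}{449}\right) - \frac{1}{207} = \frac{185}{449} - \frac{1}{207} = \frac{37846}{92943}$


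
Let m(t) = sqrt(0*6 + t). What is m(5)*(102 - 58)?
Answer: 44*sqrt(5) ≈ 98.387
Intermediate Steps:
m(t) = sqrt(t) (m(t) = sqrt(0 + t) = sqrt(t))
m(5)*(102 - 58) = sqrt(5)*(102 - 58) = sqrt(5)*44 = 44*sqrt(5)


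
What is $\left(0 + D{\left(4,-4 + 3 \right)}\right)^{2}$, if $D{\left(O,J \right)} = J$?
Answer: $1$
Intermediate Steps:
$\left(0 + D{\left(4,-4 + 3 \right)}\right)^{2} = \left(0 + \left(-4 + 3\right)\right)^{2} = \left(0 - 1\right)^{2} = \left(-1\right)^{2} = 1$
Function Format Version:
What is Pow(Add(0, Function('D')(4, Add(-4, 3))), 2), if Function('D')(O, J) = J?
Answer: 1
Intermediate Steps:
Pow(Add(0, Function('D')(4, Add(-4, 3))), 2) = Pow(Add(0, Add(-4, 3)), 2) = Pow(Add(0, -1), 2) = Pow(-1, 2) = 1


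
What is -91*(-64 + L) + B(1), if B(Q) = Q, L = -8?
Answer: 6553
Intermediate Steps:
-91*(-64 + L) + B(1) = -91*(-64 - 8) + 1 = -91*(-72) + 1 = 6552 + 1 = 6553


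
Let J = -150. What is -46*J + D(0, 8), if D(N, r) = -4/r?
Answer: 13799/2 ≈ 6899.5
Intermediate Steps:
-46*J + D(0, 8) = -46*(-150) - 4/8 = 6900 - 4*⅛ = 6900 - ½ = 13799/2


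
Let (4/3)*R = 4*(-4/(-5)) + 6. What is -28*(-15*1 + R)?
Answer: 1134/5 ≈ 226.80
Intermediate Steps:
R = 69/10 (R = 3*(4*(-4/(-5)) + 6)/4 = 3*(4*(-4*(-⅕)) + 6)/4 = 3*(4*(⅘) + 6)/4 = 3*(16/5 + 6)/4 = (¾)*(46/5) = 69/10 ≈ 6.9000)
-28*(-15*1 + R) = -28*(-15*1 + 69/10) = -28*(-15 + 69/10) = -28*(-81/10) = 1134/5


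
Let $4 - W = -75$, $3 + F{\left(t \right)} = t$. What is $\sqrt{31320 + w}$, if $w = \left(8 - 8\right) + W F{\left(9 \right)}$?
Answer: $\sqrt{31794} \approx 178.31$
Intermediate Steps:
$F{\left(t \right)} = -3 + t$
$W = 79$ ($W = 4 - -75 = 4 + 75 = 79$)
$w = 474$ ($w = \left(8 - 8\right) + 79 \left(-3 + 9\right) = 0 + 79 \cdot 6 = 0 + 474 = 474$)
$\sqrt{31320 + w} = \sqrt{31320 + 474} = \sqrt{31794}$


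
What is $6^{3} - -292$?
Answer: $508$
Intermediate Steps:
$6^{3} - -292 = 216 + 292 = 508$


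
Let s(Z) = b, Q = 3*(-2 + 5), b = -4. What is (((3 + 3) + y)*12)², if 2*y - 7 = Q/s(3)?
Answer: 40401/4 ≈ 10100.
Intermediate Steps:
Q = 9 (Q = 3*3 = 9)
s(Z) = -4
y = 19/8 (y = 7/2 + (9/(-4))/2 = 7/2 + (9*(-¼))/2 = 7/2 + (½)*(-9/4) = 7/2 - 9/8 = 19/8 ≈ 2.3750)
(((3 + 3) + y)*12)² = (((3 + 3) + 19/8)*12)² = ((6 + 19/8)*12)² = ((67/8)*12)² = (201/2)² = 40401/4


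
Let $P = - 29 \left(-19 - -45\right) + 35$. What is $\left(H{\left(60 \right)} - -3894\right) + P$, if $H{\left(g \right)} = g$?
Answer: $3235$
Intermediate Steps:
$P = -719$ ($P = - 29 \left(-19 + 45\right) + 35 = \left(-29\right) 26 + 35 = -754 + 35 = -719$)
$\left(H{\left(60 \right)} - -3894\right) + P = \left(60 - -3894\right) - 719 = \left(60 + \left(3915 - 21\right)\right) - 719 = \left(60 + 3894\right) - 719 = 3954 - 719 = 3235$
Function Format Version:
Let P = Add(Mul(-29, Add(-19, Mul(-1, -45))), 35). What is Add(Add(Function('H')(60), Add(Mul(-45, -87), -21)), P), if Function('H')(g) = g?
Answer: 3235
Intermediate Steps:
P = -719 (P = Add(Mul(-29, Add(-19, 45)), 35) = Add(Mul(-29, 26), 35) = Add(-754, 35) = -719)
Add(Add(Function('H')(60), Add(Mul(-45, -87), -21)), P) = Add(Add(60, Add(Mul(-45, -87), -21)), -719) = Add(Add(60, Add(3915, -21)), -719) = Add(Add(60, 3894), -719) = Add(3954, -719) = 3235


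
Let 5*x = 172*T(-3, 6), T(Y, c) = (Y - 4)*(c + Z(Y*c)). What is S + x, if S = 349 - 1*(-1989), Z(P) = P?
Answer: 26138/5 ≈ 5227.6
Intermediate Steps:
T(Y, c) = (-4 + Y)*(c + Y*c) (T(Y, c) = (Y - 4)*(c + Y*c) = (-4 + Y)*(c + Y*c))
S = 2338 (S = 349 + 1989 = 2338)
x = 14448/5 (x = (172*(6*(-4 + (-3)**2 - 3*(-3))))/5 = (172*(6*(-4 + 9 + 9)))/5 = (172*(6*14))/5 = (172*84)/5 = (1/5)*14448 = 14448/5 ≈ 2889.6)
S + x = 2338 + 14448/5 = 26138/5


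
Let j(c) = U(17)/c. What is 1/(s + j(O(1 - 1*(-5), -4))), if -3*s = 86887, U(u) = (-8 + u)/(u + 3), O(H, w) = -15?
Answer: -300/8688709 ≈ -3.4528e-5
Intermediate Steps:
U(u) = (-8 + u)/(3 + u)
s = -86887/3 (s = -⅓*86887 = -86887/3 ≈ -28962.)
j(c) = 9/(20*c) (j(c) = ((-8 + 17)/(3 + 17))/c = (9/20)/c = ((1/20)*9)/c = 9/(20*c))
1/(s + j(O(1 - 1*(-5), -4))) = 1/(-86887/3 + (9/20)/(-15)) = 1/(-86887/3 + (9/20)*(-1/15)) = 1/(-86887/3 - 3/100) = 1/(-8688709/300) = -300/8688709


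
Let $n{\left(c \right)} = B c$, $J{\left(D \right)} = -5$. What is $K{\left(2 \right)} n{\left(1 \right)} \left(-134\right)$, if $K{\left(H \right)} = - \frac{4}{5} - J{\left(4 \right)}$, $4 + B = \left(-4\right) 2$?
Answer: $\frac{33768}{5} \approx 6753.6$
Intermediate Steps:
$B = -12$ ($B = -4 - 8 = -12$)
$K{\left(H \right)} = \frac{21}{5}$ ($K{\left(H \right)} = - \frac{4}{5} - -5 = \left(-4\right) \frac{1}{5} + 5 = - \frac{4}{5} + 5 = \frac{21}{5}$)
$n{\left(c \right)} = - 12 c$
$K{\left(2 \right)} n{\left(1 \right)} \left(-134\right) = \frac{21 \left(\left(-12\right) 1\right)}{5} \left(-134\right) = \frac{21}{5} \left(-12\right) \left(-134\right) = \left(- \frac{252}{5}\right) \left(-134\right) = \frac{33768}{5}$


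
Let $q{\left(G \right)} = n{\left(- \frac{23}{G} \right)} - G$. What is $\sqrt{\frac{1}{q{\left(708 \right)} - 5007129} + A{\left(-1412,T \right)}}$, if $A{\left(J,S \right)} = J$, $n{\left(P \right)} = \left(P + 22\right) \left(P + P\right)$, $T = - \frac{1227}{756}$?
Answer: $\frac{2 i \sqrt{556094195075247847069064351}}{1255124560703} \approx 37.577 i$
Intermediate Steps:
$T = - \frac{409}{252}$ ($T = \left(-1227\right) \frac{1}{756} = - \frac{409}{252} \approx -1.623$)
$n{\left(P \right)} = 2 P \left(22 + P\right)$ ($n{\left(P \right)} = \left(22 + P\right) 2 P = 2 P \left(22 + P\right)$)
$q{\left(G \right)} = - G - \frac{46 \left(22 - \frac{23}{G}\right)}{G}$ ($q{\left(G \right)} = 2 \left(- \frac{23}{G}\right) \left(22 - \frac{23}{G}\right) - G = - \frac{46 \left(22 - \frac{23}{G}\right)}{G} - G = - G - \frac{46 \left(22 - \frac{23}{G}\right)}{G}$)
$\sqrt{\frac{1}{q{\left(708 \right)} - 5007129} + A{\left(-1412,T \right)}} = \sqrt{\frac{1}{\left(\left(-1\right) 708 - \frac{1012}{708} + \frac{1058}{501264}\right) - 5007129} - 1412} = \sqrt{\frac{1}{\left(-708 - \frac{253}{177} + 1058 \cdot \frac{1}{501264}\right) - 5007129} - 1412} = \sqrt{\frac{1}{\left(-708 - \frac{253}{177} + \frac{529}{250632}\right) - 5007129} - 1412} = \sqrt{\frac{1}{- \frac{177805175}{250632} - 5007129} - 1412} = \sqrt{\frac{1}{- \frac{1255124560703}{250632}} - 1412} = \sqrt{- \frac{250632}{1255124560703} - 1412} = \sqrt{- \frac{1772235879963268}{1255124560703}} = \frac{2 i \sqrt{556094195075247847069064351}}{1255124560703}$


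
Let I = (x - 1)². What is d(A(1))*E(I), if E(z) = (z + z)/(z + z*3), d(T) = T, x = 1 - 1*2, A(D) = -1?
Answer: -½ ≈ -0.50000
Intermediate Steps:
x = -1 (x = 1 - 2 = -1)
I = 4 (I = (-1 - 1)² = (-2)² = 4)
E(z) = ½ (E(z) = (2*z)/(z + 3*z) = (2*z)/((4*z)) = (2*z)*(1/(4*z)) = ½)
d(A(1))*E(I) = -1*½ = -½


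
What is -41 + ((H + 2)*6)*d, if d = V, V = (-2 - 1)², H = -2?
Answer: -41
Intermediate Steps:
V = 9 (V = (-3)² = 9)
d = 9
-41 + ((H + 2)*6)*d = -41 + ((-2 + 2)*6)*9 = -41 + (0*6)*9 = -41 + 0*9 = -41 + 0 = -41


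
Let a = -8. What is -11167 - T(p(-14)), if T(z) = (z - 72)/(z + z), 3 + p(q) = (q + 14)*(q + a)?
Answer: -22359/2 ≈ -11180.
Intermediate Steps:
p(q) = -3 + (-8 + q)*(14 + q) (p(q) = -3 + (q + 14)*(q - 8) = -3 + (14 + q)*(-8 + q) = -3 + (-8 + q)*(14 + q))
T(z) = (-72 + z)/(2*z) (T(z) = (-72 + z)/((2*z)) = (-72 + z)*(1/(2*z)) = (-72 + z)/(2*z))
-11167 - T(p(-14)) = -11167 - (-72 + (-115 + (-14)² + 6*(-14)))/(2*(-115 + (-14)² + 6*(-14))) = -11167 - (-72 + (-115 + 196 - 84))/(2*(-115 + 196 - 84)) = -11167 - (-72 - 3)/(2*(-3)) = -11167 - (-1)*(-75)/(2*3) = -11167 - 1*25/2 = -11167 - 25/2 = -22359/2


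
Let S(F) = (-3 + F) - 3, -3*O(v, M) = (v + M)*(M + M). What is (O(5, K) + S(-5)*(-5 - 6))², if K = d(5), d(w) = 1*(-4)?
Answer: 137641/9 ≈ 15293.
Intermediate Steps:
d(w) = -4
K = -4
O(v, M) = -2*M*(M + v)/3 (O(v, M) = -(v + M)*(M + M)/3 = -(M + v)*2*M/3 = -2*M*(M + v)/3)
S(F) = -6 + F
(O(5, K) + S(-5)*(-5 - 6))² = (-⅔*(-4)*(-4 + 5) + (-6 - 5)*(-5 - 6))² = (-⅔*(-4)*1 - 11*(-11))² = (8/3 + 121)² = (371/3)² = 137641/9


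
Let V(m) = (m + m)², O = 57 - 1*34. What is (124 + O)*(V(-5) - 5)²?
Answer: 1326675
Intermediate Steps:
O = 23 (O = 57 - 34 = 23)
V(m) = 4*m² (V(m) = (2*m)² = 4*m²)
(124 + O)*(V(-5) - 5)² = (124 + 23)*(4*(-5)² - 5)² = 147*(4*25 - 5)² = 147*(100 - 5)² = 147*95² = 147*9025 = 1326675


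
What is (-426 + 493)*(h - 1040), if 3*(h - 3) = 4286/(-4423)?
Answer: -922204013/13269 ≈ -69501.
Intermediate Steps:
h = 35521/13269 (h = 3 + (4286/(-4423))/3 = 3 + (4286*(-1/4423))/3 = 3 + (⅓)*(-4286/4423) = 3 - 4286/13269 = 35521/13269 ≈ 2.6770)
(-426 + 493)*(h - 1040) = (-426 + 493)*(35521/13269 - 1040) = 67*(-13764239/13269) = -922204013/13269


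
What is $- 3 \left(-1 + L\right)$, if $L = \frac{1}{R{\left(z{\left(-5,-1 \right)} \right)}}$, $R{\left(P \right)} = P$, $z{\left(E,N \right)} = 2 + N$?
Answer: $0$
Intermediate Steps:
$L = 1$ ($L = \frac{1}{2 - 1} = 1^{-1} = 1$)
$- 3 \left(-1 + L\right) = - 3 \left(-1 + 1\right) = \left(-3\right) 0 = 0$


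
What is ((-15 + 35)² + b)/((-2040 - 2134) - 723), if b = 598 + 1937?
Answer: -2935/4897 ≈ -0.59935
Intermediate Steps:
b = 2535
((-15 + 35)² + b)/((-2040 - 2134) - 723) = ((-15 + 35)² + 2535)/((-2040 - 2134) - 723) = (20² + 2535)/(-4174 - 723) = (400 + 2535)/(-4897) = 2935*(-1/4897) = -2935/4897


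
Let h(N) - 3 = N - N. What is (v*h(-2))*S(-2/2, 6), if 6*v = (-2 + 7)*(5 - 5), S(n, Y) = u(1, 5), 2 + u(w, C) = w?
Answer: 0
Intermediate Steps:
h(N) = 3 (h(N) = 3 + (N - N) = 3 + 0 = 3)
u(w, C) = -2 + w
S(n, Y) = -1 (S(n, Y) = -2 + 1 = -1)
v = 0 (v = ((-2 + 7)*(5 - 5))/6 = (5*0)/6 = (⅙)*0 = 0)
(v*h(-2))*S(-2/2, 6) = (0*3)*(-1) = 0*(-1) = 0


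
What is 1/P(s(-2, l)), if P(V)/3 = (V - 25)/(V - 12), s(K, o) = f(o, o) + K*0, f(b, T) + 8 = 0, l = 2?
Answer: 20/99 ≈ 0.20202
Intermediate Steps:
f(b, T) = -8 (f(b, T) = -8 + 0 = -8)
s(K, o) = -8 (s(K, o) = -8 + K*0 = -8 + 0 = -8)
P(V) = 3*(-25 + V)/(-12 + V) (P(V) = 3*((V - 25)/(V - 12)) = 3*((-25 + V)/(-12 + V)) = 3*(-25 + V)/(-12 + V))
1/P(s(-2, l)) = 1/(3*(-25 - 8)/(-12 - 8)) = 1/(3*(-33)/(-20)) = 1/(3*(-1/20)*(-33)) = 1/(99/20) = 20/99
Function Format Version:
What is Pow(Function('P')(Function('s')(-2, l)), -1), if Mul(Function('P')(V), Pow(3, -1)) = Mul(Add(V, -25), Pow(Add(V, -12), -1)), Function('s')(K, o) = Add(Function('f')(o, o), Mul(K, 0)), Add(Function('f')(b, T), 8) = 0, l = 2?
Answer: Rational(20, 99) ≈ 0.20202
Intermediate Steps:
Function('f')(b, T) = -8 (Function('f')(b, T) = Add(-8, 0) = -8)
Function('s')(K, o) = -8 (Function('s')(K, o) = Add(-8, Mul(K, 0)) = Add(-8, 0) = -8)
Function('P')(V) = Mul(3, Pow(Add(-12, V), -1), Add(-25, V)) (Function('P')(V) = Mul(3, Mul(Add(V, -25), Pow(Add(V, -12), -1))) = Mul(3, Mul(Add(-25, V), Pow(Add(-12, V), -1))) = Mul(3, Mul(Pow(Add(-12, V), -1), Add(-25, V))) = Mul(3, Pow(Add(-12, V), -1), Add(-25, V)))
Pow(Function('P')(Function('s')(-2, l)), -1) = Pow(Mul(3, Pow(Add(-12, -8), -1), Add(-25, -8)), -1) = Pow(Mul(3, Pow(-20, -1), -33), -1) = Pow(Mul(3, Rational(-1, 20), -33), -1) = Pow(Rational(99, 20), -1) = Rational(20, 99)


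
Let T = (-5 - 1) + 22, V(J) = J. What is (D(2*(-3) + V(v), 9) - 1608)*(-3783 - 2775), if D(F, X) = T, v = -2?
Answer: 10440336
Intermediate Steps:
T = 16 (T = -6 + 22 = 16)
D(F, X) = 16
(D(2*(-3) + V(v), 9) - 1608)*(-3783 - 2775) = (16 - 1608)*(-3783 - 2775) = -1592*(-6558) = 10440336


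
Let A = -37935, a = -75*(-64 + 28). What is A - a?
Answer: -40635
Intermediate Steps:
a = 2700 (a = -75*(-36) = 2700)
A - a = -37935 - 1*2700 = -37935 - 2700 = -40635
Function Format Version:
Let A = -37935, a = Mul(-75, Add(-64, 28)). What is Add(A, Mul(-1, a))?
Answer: -40635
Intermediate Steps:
a = 2700 (a = Mul(-75, -36) = 2700)
Add(A, Mul(-1, a)) = Add(-37935, Mul(-1, 2700)) = Add(-37935, -2700) = -40635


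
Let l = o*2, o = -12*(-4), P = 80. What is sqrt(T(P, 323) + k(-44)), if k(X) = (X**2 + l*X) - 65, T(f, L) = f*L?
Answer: sqrt(23487) ≈ 153.25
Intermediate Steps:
o = 48
T(f, L) = L*f
l = 96 (l = 48*2 = 96)
k(X) = -65 + X**2 + 96*X (k(X) = (X**2 + 96*X) - 65 = -65 + X**2 + 96*X)
sqrt(T(P, 323) + k(-44)) = sqrt(323*80 + (-65 + (-44)**2 + 96*(-44))) = sqrt(25840 + (-65 + 1936 - 4224)) = sqrt(25840 - 2353) = sqrt(23487)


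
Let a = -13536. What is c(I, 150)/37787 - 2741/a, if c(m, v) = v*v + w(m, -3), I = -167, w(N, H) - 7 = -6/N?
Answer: 68174310689/85417966944 ≈ 0.79813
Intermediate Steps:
w(N, H) = 7 - 6/N
c(m, v) = 7 + v² - 6/m (c(m, v) = v*v + (7 - 6/m) = v² + (7 - 6/m) = 7 + v² - 6/m)
c(I, 150)/37787 - 2741/a = (7 + 150² - 6/(-167))/37787 - 2741/(-13536) = (7 + 22500 - 6*(-1/167))*(1/37787) - 2741*(-1/13536) = (7 + 22500 + 6/167)*(1/37787) + 2741/13536 = (3758675/167)*(1/37787) + 2741/13536 = 3758675/6310429 + 2741/13536 = 68174310689/85417966944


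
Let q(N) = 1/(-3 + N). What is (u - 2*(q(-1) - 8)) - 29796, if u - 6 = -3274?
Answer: -66095/2 ≈ -33048.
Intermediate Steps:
u = -3268 (u = 6 - 3274 = -3268)
(u - 2*(q(-1) - 8)) - 29796 = (-3268 - 2*(1/(-3 - 1) - 8)) - 29796 = (-3268 - 2*(1/(-4) - 8)) - 29796 = (-3268 - 2*(-¼ - 8)) - 29796 = (-3268 - 2*(-33/4)) - 29796 = (-3268 + 33/2) - 29796 = -6503/2 - 29796 = -66095/2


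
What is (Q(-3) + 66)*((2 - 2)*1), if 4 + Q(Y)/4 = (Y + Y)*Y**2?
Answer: 0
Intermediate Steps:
Q(Y) = -16 + 8*Y**3 (Q(Y) = -16 + 4*((Y + Y)*Y**2) = -16 + 4*((2*Y)*Y**2) = -16 + 4*(2*Y**3) = -16 + 8*Y**3)
(Q(-3) + 66)*((2 - 2)*1) = ((-16 + 8*(-3)**3) + 66)*((2 - 2)*1) = ((-16 + 8*(-27)) + 66)*(0*1) = ((-16 - 216) + 66)*0 = (-232 + 66)*0 = -166*0 = 0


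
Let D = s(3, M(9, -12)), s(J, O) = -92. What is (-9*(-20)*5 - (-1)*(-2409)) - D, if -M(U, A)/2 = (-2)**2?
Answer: -1417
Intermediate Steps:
M(U, A) = -8 (M(U, A) = -2*(-2)**2 = -2*4 = -8)
D = -92
(-9*(-20)*5 - (-1)*(-2409)) - D = (-9*(-20)*5 - (-1)*(-2409)) - 1*(-92) = (180*5 - 1*2409) + 92 = (900 - 2409) + 92 = -1509 + 92 = -1417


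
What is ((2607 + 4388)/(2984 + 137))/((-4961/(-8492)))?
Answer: 5400140/1407571 ≈ 3.8365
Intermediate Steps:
((2607 + 4388)/(2984 + 137))/((-4961/(-8492))) = (6995/3121)/((-4961*(-1/8492))) = (6995*(1/3121))/(451/772) = (6995/3121)*(772/451) = 5400140/1407571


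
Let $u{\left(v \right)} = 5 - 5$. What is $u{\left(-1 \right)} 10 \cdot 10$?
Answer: $0$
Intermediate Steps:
$u{\left(v \right)} = 0$
$u{\left(-1 \right)} 10 \cdot 10 = 0 \cdot 10 \cdot 10 = 0 \cdot 10 = 0$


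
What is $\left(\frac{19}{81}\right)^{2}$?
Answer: $\frac{361}{6561} \approx 0.055022$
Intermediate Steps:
$\left(\frac{19}{81}\right)^{2} = \frac{361}{6561}$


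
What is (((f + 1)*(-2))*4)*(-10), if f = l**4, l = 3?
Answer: 6560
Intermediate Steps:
f = 81 (f = 3**4 = 81)
(((f + 1)*(-2))*4)*(-10) = (((81 + 1)*(-2))*4)*(-10) = ((82*(-2))*4)*(-10) = -164*4*(-10) = -656*(-10) = 6560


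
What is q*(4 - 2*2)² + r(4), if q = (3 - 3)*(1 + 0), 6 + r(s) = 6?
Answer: 0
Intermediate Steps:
r(s) = 0 (r(s) = -6 + 6 = 0)
q = 0 (q = 0*1 = 0)
q*(4 - 2*2)² + r(4) = 0*(4 - 2*2)² + 0 = 0*(4 - 4)² + 0 = 0*0² + 0 = 0*0 + 0 = 0 + 0 = 0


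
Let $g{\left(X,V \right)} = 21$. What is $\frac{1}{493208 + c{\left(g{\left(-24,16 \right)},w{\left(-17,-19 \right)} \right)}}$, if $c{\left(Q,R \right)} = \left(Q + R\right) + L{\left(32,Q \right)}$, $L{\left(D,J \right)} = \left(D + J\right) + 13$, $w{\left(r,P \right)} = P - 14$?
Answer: $\frac{1}{493262} \approx 2.0273 \cdot 10^{-6}$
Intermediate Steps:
$w{\left(r,P \right)} = -14 + P$ ($w{\left(r,P \right)} = P - 14 = -14 + P$)
$L{\left(D,J \right)} = 13 + D + J$
$c{\left(Q,R \right)} = 45 + R + 2 Q$ ($c{\left(Q,R \right)} = \left(Q + R\right) + \left(13 + 32 + Q\right) = \left(Q + R\right) + \left(45 + Q\right) = 45 + R + 2 Q$)
$\frac{1}{493208 + c{\left(g{\left(-24,16 \right)},w{\left(-17,-19 \right)} \right)}} = \frac{1}{493208 + \left(45 - 33 + 2 \cdot 21\right)} = \frac{1}{493208 + \left(45 - 33 + 42\right)} = \frac{1}{493208 + 54} = \frac{1}{493262}$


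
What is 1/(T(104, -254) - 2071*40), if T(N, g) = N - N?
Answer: -1/82840 ≈ -1.2071e-5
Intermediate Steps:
T(N, g) = 0
1/(T(104, -254) - 2071*40) = 1/(0 - 2071*40) = 1/(0 - 82840) = 1/(-82840) = -1/82840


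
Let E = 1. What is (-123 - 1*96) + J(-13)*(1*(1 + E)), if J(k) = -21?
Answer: -261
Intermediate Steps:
(-123 - 1*96) + J(-13)*(1*(1 + E)) = (-123 - 1*96) - 21*(1 + 1) = (-123 - 96) - 21*2 = -219 - 21*2 = -219 - 42 = -261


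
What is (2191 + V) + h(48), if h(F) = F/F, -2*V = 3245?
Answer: 1139/2 ≈ 569.50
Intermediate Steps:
V = -3245/2 (V = -1/2*3245 = -3245/2 ≈ -1622.5)
h(F) = 1
(2191 + V) + h(48) = (2191 - 3245/2) + 1 = 1137/2 + 1 = 1139/2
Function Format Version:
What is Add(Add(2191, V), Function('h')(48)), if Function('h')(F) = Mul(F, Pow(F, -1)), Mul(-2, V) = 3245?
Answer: Rational(1139, 2) ≈ 569.50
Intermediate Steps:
V = Rational(-3245, 2) (V = Mul(Rational(-1, 2), 3245) = Rational(-3245, 2) ≈ -1622.5)
Function('h')(F) = 1
Add(Add(2191, V), Function('h')(48)) = Add(Add(2191, Rational(-3245, 2)), 1) = Add(Rational(1137, 2), 1) = Rational(1139, 2)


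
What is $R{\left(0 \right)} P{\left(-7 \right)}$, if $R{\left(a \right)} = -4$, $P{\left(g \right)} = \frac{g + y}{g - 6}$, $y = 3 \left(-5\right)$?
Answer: $- \frac{88}{13} \approx -6.7692$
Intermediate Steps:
$y = -15$
$P{\left(g \right)} = \frac{-15 + g}{-6 + g}$ ($P{\left(g \right)} = \frac{g - 15}{g - 6} = \frac{-15 + g}{-6 + g}$)
$R{\left(0 \right)} P{\left(-7 \right)} = - 4 \frac{-15 - 7}{-6 - 7} = - 4 \frac{1}{-13} \left(-22\right) = - 4 \left(\left(- \frac{1}{13}\right) \left(-22\right)\right) = \left(-4\right) \frac{22}{13} = - \frac{88}{13}$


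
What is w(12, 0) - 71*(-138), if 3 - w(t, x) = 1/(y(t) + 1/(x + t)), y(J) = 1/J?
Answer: 9795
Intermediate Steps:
w(t, x) = 3 - 1/(1/t + 1/(t + x)) (w(t, x) = 3 - 1/(1/t + 1/(x + t)) = 3 - 1/(1/t + 1/(t + x)))
w(12, 0) - 71*(-138) = (3*0 + 12*(6 - 1*12 - 1*0))/(0 + 2*12) - 71*(-138) = (0 + 12*(6 - 12 + 0))/(0 + 24) + 9798 = (0 + 12*(-6))/24 + 9798 = (0 - 72)/24 + 9798 = (1/24)*(-72) + 9798 = -3 + 9798 = 9795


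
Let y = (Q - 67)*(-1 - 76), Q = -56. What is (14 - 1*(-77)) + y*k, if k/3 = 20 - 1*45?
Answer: -710234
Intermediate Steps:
k = -75 (k = 3*(20 - 1*45) = 3*(20 - 45) = 3*(-25) = -75)
y = 9471 (y = (-56 - 67)*(-1 - 76) = -123*(-77) = 9471)
(14 - 1*(-77)) + y*k = (14 - 1*(-77)) + 9471*(-75) = (14 + 77) - 710325 = 91 - 710325 = -710234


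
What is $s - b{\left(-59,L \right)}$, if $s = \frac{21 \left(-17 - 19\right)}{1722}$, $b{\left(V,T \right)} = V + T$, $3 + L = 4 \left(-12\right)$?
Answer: $\frac{4492}{41} \approx 109.56$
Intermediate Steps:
$L = -51$ ($L = -3 + 4 \left(-12\right) = -3 - 48 = -51$)
$b{\left(V,T \right)} = T + V$
$s = - \frac{18}{41}$ ($s = 21 \left(-36\right) \frac{1}{1722} = \left(-756\right) \frac{1}{1722} = - \frac{18}{41} \approx -0.43902$)
$s - b{\left(-59,L \right)} = - \frac{18}{41} - \left(-51 - 59\right) = - \frac{18}{41} - -110 = - \frac{18}{41} + 110 = \frac{4492}{41}$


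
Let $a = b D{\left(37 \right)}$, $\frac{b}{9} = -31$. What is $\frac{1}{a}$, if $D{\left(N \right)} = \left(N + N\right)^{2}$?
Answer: $- \frac{1}{1527804} \approx -6.5453 \cdot 10^{-7}$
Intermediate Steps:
$b = -279$ ($b = 9 \left(-31\right) = -279$)
$D{\left(N \right)} = 4 N^{2}$ ($D{\left(N \right)} = \left(2 N\right)^{2} = 4 N^{2}$)
$a = -1527804$ ($a = - 279 \cdot 4 \cdot 37^{2} = - 279 \cdot 4 \cdot 1369 = \left(-279\right) 5476 = -1527804$)
$\frac{1}{a} = \frac{1}{-1527804} = - \frac{1}{1527804}$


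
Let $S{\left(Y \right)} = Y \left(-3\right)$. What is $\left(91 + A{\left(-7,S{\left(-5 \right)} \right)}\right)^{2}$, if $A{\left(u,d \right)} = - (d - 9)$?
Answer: $7225$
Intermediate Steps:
$S{\left(Y \right)} = - 3 Y$
$A{\left(u,d \right)} = 9 - d$ ($A{\left(u,d \right)} = - (-9 + d) = 9 - d$)
$\left(91 + A{\left(-7,S{\left(-5 \right)} \right)}\right)^{2} = \left(91 + \left(9 - \left(-3\right) \left(-5\right)\right)\right)^{2} = \left(91 + \left(9 - 15\right)\right)^{2} = \left(91 - 6\right)^{2} = 85^{2} = 7225$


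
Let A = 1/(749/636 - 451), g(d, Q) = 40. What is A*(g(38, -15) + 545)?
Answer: -372060/286087 ≈ -1.3005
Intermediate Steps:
A = -636/286087 (A = 1/(749*(1/636) - 451) = 1/(749/636 - 451) = 1/(-286087/636) = -636/286087 ≈ -0.0022231)
A*(g(38, -15) + 545) = -636*(40 + 545)/286087 = -636/286087*585 = -372060/286087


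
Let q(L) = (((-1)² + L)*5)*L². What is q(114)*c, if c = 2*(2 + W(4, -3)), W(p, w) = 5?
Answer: 104617800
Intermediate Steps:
q(L) = L²*(5 + 5*L) (q(L) = ((1 + L)*5)*L² = (5 + 5*L)*L² = L²*(5 + 5*L))
c = 14 (c = 2*(2 + 5) = 2*7 = 14)
q(114)*c = (5*114²*(1 + 114))*14 = (5*12996*115)*14 = 7472700*14 = 104617800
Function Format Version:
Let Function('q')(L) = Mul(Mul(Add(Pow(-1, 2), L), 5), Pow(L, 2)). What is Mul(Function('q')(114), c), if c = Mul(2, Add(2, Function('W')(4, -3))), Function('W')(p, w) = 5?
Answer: 104617800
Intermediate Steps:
Function('q')(L) = Mul(Pow(L, 2), Add(5, Mul(5, L))) (Function('q')(L) = Mul(Mul(Add(1, L), 5), Pow(L, 2)) = Mul(Add(5, Mul(5, L)), Pow(L, 2)) = Mul(Pow(L, 2), Add(5, Mul(5, L))))
c = 14 (c = Mul(2, Add(2, 5)) = Mul(2, 7) = 14)
Mul(Function('q')(114), c) = Mul(Mul(5, Pow(114, 2), Add(1, 114)), 14) = Mul(Mul(5, 12996, 115), 14) = Mul(7472700, 14) = 104617800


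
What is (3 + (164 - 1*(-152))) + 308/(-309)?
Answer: 98263/309 ≈ 318.00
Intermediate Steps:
(3 + (164 - 1*(-152))) + 308/(-309) = (3 + (164 + 152)) + 308*(-1/309) = (3 + 316) - 308/309 = 319 - 308/309 = 98263/309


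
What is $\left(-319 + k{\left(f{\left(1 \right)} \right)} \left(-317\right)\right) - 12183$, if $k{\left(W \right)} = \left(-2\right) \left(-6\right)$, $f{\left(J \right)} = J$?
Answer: $-16306$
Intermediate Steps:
$k{\left(W \right)} = 12$
$\left(-319 + k{\left(f{\left(1 \right)} \right)} \left(-317\right)\right) - 12183 = \left(-319 + 12 \left(-317\right)\right) - 12183 = \left(-319 - 3804\right) - 12183 = -4123 - 12183 = -16306$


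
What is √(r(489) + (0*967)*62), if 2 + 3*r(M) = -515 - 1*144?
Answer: I*√1983/3 ≈ 14.844*I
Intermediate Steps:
r(M) = -661/3 (r(M) = -⅔ + (-515 - 1*144)/3 = -⅔ + (-515 - 144)/3 = -⅔ + (⅓)*(-659) = -⅔ - 659/3 = -661/3)
√(r(489) + (0*967)*62) = √(-661/3 + (0*967)*62) = √(-661/3 + 0*62) = √(-661/3 + 0) = √(-661/3) = I*√1983/3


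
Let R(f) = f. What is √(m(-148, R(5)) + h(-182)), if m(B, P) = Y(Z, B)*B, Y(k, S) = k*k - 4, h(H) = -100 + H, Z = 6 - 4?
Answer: I*√282 ≈ 16.793*I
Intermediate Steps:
Z = 2
Y(k, S) = -4 + k² (Y(k, S) = k² - 4 = -4 + k²)
m(B, P) = 0 (m(B, P) = (-4 + 2²)*B = (-4 + 4)*B = 0*B = 0)
√(m(-148, R(5)) + h(-182)) = √(0 + (-100 - 182)) = √(0 - 282) = √(-282) = I*√282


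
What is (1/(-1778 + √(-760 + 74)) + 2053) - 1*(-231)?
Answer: 515852693/225855 - I*√14/451710 ≈ 2284.0 - 8.2833e-6*I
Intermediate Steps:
(1/(-1778 + √(-760 + 74)) + 2053) - 1*(-231) = (1/(-1778 + √(-686)) + 2053) + 231 = (1/(-1778 + 7*I*√14) + 2053) + 231 = (2053 + 1/(-1778 + 7*I*√14)) + 231 = 2284 + 1/(-1778 + 7*I*√14)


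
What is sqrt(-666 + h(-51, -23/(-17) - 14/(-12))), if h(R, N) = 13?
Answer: I*sqrt(653) ≈ 25.554*I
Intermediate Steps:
sqrt(-666 + h(-51, -23/(-17) - 14/(-12))) = sqrt(-666 + 13) = sqrt(-653) = I*sqrt(653)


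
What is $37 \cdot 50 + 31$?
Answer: $1881$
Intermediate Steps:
$37 \cdot 50 + 31 = 1850 + 31 = 1881$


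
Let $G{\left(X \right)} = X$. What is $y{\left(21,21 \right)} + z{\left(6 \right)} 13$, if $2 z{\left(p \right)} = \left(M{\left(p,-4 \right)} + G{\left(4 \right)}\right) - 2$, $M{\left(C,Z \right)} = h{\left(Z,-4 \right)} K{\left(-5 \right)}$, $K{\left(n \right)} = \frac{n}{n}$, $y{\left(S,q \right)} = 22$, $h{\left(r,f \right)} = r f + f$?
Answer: $113$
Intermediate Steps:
$h{\left(r,f \right)} = f + f r$ ($h{\left(r,f \right)} = f r + f = f + f r$)
$K{\left(n \right)} = 1$
$M{\left(C,Z \right)} = -4 - 4 Z$ ($M{\left(C,Z \right)} = - 4 \left(1 + Z\right) 1 = \left(-4 - 4 Z\right) 1 = -4 - 4 Z$)
$z{\left(p \right)} = 7$ ($z{\left(p \right)} = \frac{\left(\left(-4 - -16\right) + 4\right) - 2}{2} = \frac{\left(\left(-4 + 16\right) + 4\right) - 2}{2} = \frac{\left(12 + 4\right) - 2}{2} = \frac{16 - 2}{2} = \frac{1}{2} \cdot 14 = 7$)
$y{\left(21,21 \right)} + z{\left(6 \right)} 13 = 22 + 7 \cdot 13 = 22 + 91 = 113$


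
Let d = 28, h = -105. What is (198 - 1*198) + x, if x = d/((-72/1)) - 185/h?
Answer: 173/126 ≈ 1.3730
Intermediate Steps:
x = 173/126 (x = 28/((-72/1)) - 185/(-105) = 28/((-72*1)) - 185*(-1/105) = 28/(-72) + 37/21 = 28*(-1/72) + 37/21 = -7/18 + 37/21 = 173/126 ≈ 1.3730)
(198 - 1*198) + x = (198 - 1*198) + 173/126 = (198 - 198) + 173/126 = 0 + 173/126 = 173/126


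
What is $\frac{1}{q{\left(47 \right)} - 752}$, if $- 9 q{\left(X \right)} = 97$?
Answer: $- \frac{9}{6865} \approx -0.001311$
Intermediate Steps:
$q{\left(X \right)} = - \frac{97}{9}$ ($q{\left(X \right)} = \left(- \frac{1}{9}\right) 97 = - \frac{97}{9}$)
$\frac{1}{q{\left(47 \right)} - 752} = \frac{1}{- \frac{97}{9} - 752} = \frac{1}{- \frac{6865}{9}} = - \frac{9}{6865}$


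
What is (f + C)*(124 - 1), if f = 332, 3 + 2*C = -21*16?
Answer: 39975/2 ≈ 19988.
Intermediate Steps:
C = -339/2 (C = -3/2 + (-21*16)/2 = -3/2 + (½)*(-336) = -3/2 - 168 = -339/2 ≈ -169.50)
(f + C)*(124 - 1) = (332 - 339/2)*(124 - 1) = (325/2)*123 = 39975/2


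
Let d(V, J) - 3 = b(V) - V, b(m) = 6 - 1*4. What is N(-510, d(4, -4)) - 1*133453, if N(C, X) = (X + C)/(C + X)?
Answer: -133452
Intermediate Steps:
b(m) = 2 (b(m) = 6 - 4 = 2)
d(V, J) = 5 - V (d(V, J) = 3 + (2 - V) = 5 - V)
N(C, X) = 1 (N(C, X) = (C + X)/(C + X) = 1)
N(-510, d(4, -4)) - 1*133453 = 1 - 1*133453 = 1 - 133453 = -133452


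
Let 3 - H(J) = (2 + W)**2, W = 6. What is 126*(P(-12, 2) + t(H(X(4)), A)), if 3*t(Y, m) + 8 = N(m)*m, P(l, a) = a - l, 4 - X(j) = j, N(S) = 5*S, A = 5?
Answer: 6678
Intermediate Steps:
X(j) = 4 - j
H(J) = -61 (H(J) = 3 - (2 + 6)**2 = 3 - 1*8**2 = 3 - 1*64 = 3 - 64 = -61)
t(Y, m) = -8/3 + 5*m**2/3 (t(Y, m) = -8/3 + ((5*m)*m)/3 = -8/3 + (5*m**2)/3 = -8/3 + 5*m**2/3)
126*(P(-12, 2) + t(H(X(4)), A)) = 126*((2 - 1*(-12)) + (-8/3 + (5/3)*5**2)) = 126*((2 + 12) + (-8/3 + (5/3)*25)) = 126*(14 + (-8/3 + 125/3)) = 126*(14 + 39) = 126*53 = 6678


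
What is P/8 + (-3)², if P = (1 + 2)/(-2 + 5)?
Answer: 73/8 ≈ 9.1250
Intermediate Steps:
P = 1 (P = 3/3 = 3*(⅓) = 1)
P/8 + (-3)² = 1/8 + (-3)² = (⅛)*1 + 9 = ⅛ + 9 = 73/8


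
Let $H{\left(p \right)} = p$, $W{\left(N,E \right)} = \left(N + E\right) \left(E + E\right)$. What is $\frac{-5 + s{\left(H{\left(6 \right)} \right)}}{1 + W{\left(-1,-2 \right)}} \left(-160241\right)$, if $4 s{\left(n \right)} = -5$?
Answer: $\frac{4006025}{52} \approx 77039.0$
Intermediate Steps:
$W{\left(N,E \right)} = 2 E \left(E + N\right)$ ($W{\left(N,E \right)} = \left(E + N\right) 2 E = 2 E \left(E + N\right)$)
$s{\left(n \right)} = - \frac{5}{4}$ ($s{\left(n \right)} = \frac{1}{4} \left(-5\right) = - \frac{5}{4}$)
$\frac{-5 + s{\left(H{\left(6 \right)} \right)}}{1 + W{\left(-1,-2 \right)}} \left(-160241\right) = \frac{-5 - \frac{5}{4}}{1 + 2 \left(-2\right) \left(-2 - 1\right)} \left(-160241\right) = - \frac{25}{4 \left(1 + 2 \left(-2\right) \left(-3\right)\right)} \left(-160241\right) = - \frac{25}{4 \left(1 + 12\right)} \left(-160241\right) = - \frac{25}{4 \cdot 13} \left(-160241\right) = \left(- \frac{25}{4}\right) \frac{1}{13} \left(-160241\right) = \left(- \frac{25}{52}\right) \left(-160241\right) = \frac{4006025}{52}$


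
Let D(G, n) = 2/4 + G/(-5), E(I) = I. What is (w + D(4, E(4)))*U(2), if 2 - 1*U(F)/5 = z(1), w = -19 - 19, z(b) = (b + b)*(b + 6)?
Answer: 2298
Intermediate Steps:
z(b) = 2*b*(6 + b) (z(b) = (2*b)*(6 + b) = 2*b*(6 + b))
D(G, n) = ½ - G/5 (D(G, n) = 2*(¼) + G*(-⅕) = ½ - G/5)
w = -38
U(F) = -60 (U(F) = 10 - 10*(6 + 1) = 10 - 10*7 = 10 - 5*14 = 10 - 70 = -60)
(w + D(4, E(4)))*U(2) = (-38 + (½ - ⅕*4))*(-60) = (-38 + (½ - ⅘))*(-60) = (-38 - 3/10)*(-60) = -383/10*(-60) = 2298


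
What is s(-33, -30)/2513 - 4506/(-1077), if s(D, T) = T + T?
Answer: 10454/2513 ≈ 4.1600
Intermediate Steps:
s(D, T) = 2*T
s(-33, -30)/2513 - 4506/(-1077) = (2*(-30))/2513 - 4506/(-1077) = -60*1/2513 - 4506*(-1/1077) = -60/2513 + 1502/359 = 10454/2513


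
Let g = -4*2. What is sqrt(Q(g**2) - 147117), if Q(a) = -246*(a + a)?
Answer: 189*I*sqrt(5) ≈ 422.62*I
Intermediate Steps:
g = -8
Q(a) = -492*a
sqrt(Q(g**2) - 147117) = sqrt(-492*(-8)**2 - 147117) = sqrt(-492*64 - 147117) = sqrt(-31488 - 147117) = sqrt(-178605) = 189*I*sqrt(5)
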